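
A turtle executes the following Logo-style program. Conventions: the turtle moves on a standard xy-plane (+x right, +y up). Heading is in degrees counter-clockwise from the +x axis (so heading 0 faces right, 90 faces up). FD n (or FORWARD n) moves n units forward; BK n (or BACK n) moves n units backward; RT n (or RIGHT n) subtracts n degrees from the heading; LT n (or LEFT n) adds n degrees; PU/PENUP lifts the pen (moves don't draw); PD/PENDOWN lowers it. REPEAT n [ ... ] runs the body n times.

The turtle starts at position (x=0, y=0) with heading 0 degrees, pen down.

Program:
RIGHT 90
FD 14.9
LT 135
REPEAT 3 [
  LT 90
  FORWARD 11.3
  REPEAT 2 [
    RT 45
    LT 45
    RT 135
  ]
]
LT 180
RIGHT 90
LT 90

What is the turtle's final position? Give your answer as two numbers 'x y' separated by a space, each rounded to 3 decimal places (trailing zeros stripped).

Executing turtle program step by step:
Start: pos=(0,0), heading=0, pen down
RT 90: heading 0 -> 270
FD 14.9: (0,0) -> (0,-14.9) [heading=270, draw]
LT 135: heading 270 -> 45
REPEAT 3 [
  -- iteration 1/3 --
  LT 90: heading 45 -> 135
  FD 11.3: (0,-14.9) -> (-7.99,-6.91) [heading=135, draw]
  REPEAT 2 [
    -- iteration 1/2 --
    RT 45: heading 135 -> 90
    LT 45: heading 90 -> 135
    RT 135: heading 135 -> 0
    -- iteration 2/2 --
    RT 45: heading 0 -> 315
    LT 45: heading 315 -> 0
    RT 135: heading 0 -> 225
  ]
  -- iteration 2/3 --
  LT 90: heading 225 -> 315
  FD 11.3: (-7.99,-6.91) -> (0,-14.9) [heading=315, draw]
  REPEAT 2 [
    -- iteration 1/2 --
    RT 45: heading 315 -> 270
    LT 45: heading 270 -> 315
    RT 135: heading 315 -> 180
    -- iteration 2/2 --
    RT 45: heading 180 -> 135
    LT 45: heading 135 -> 180
    RT 135: heading 180 -> 45
  ]
  -- iteration 3/3 --
  LT 90: heading 45 -> 135
  FD 11.3: (0,-14.9) -> (-7.99,-6.91) [heading=135, draw]
  REPEAT 2 [
    -- iteration 1/2 --
    RT 45: heading 135 -> 90
    LT 45: heading 90 -> 135
    RT 135: heading 135 -> 0
    -- iteration 2/2 --
    RT 45: heading 0 -> 315
    LT 45: heading 315 -> 0
    RT 135: heading 0 -> 225
  ]
]
LT 180: heading 225 -> 45
RT 90: heading 45 -> 315
LT 90: heading 315 -> 45
Final: pos=(-7.99,-6.91), heading=45, 4 segment(s) drawn

Answer: -7.99 -6.91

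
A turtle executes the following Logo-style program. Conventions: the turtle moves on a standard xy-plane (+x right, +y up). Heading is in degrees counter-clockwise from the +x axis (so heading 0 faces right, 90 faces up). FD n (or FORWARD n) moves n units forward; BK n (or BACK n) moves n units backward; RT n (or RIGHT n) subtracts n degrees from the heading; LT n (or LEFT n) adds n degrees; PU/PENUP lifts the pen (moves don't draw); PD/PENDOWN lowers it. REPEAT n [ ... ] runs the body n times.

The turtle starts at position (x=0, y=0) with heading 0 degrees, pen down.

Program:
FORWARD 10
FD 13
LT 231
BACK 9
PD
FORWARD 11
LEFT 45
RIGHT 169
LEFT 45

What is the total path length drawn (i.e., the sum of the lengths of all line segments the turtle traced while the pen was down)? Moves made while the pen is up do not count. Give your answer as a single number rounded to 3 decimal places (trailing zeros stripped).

Answer: 43

Derivation:
Executing turtle program step by step:
Start: pos=(0,0), heading=0, pen down
FD 10: (0,0) -> (10,0) [heading=0, draw]
FD 13: (10,0) -> (23,0) [heading=0, draw]
LT 231: heading 0 -> 231
BK 9: (23,0) -> (28.664,6.994) [heading=231, draw]
PD: pen down
FD 11: (28.664,6.994) -> (21.741,-1.554) [heading=231, draw]
LT 45: heading 231 -> 276
RT 169: heading 276 -> 107
LT 45: heading 107 -> 152
Final: pos=(21.741,-1.554), heading=152, 4 segment(s) drawn

Segment lengths:
  seg 1: (0,0) -> (10,0), length = 10
  seg 2: (10,0) -> (23,0), length = 13
  seg 3: (23,0) -> (28.664,6.994), length = 9
  seg 4: (28.664,6.994) -> (21.741,-1.554), length = 11
Total = 43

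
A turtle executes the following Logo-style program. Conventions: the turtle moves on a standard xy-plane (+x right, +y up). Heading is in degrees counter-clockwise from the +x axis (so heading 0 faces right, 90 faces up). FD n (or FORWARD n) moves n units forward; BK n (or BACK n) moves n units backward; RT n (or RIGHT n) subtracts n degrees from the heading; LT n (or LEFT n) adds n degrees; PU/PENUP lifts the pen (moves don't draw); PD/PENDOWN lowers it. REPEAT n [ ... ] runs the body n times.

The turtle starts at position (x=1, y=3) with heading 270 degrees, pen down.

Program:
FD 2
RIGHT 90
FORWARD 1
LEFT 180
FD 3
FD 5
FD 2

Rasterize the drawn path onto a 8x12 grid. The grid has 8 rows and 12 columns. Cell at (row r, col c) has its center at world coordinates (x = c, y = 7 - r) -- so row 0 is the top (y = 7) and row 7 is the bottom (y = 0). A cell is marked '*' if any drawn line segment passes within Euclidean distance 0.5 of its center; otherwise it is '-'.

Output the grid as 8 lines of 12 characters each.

Answer: ------------
------------
------------
------------
-*----------
-*----------
***********-
------------

Derivation:
Segment 0: (1,3) -> (1,1)
Segment 1: (1,1) -> (-0,1)
Segment 2: (-0,1) -> (3,1)
Segment 3: (3,1) -> (8,1)
Segment 4: (8,1) -> (10,1)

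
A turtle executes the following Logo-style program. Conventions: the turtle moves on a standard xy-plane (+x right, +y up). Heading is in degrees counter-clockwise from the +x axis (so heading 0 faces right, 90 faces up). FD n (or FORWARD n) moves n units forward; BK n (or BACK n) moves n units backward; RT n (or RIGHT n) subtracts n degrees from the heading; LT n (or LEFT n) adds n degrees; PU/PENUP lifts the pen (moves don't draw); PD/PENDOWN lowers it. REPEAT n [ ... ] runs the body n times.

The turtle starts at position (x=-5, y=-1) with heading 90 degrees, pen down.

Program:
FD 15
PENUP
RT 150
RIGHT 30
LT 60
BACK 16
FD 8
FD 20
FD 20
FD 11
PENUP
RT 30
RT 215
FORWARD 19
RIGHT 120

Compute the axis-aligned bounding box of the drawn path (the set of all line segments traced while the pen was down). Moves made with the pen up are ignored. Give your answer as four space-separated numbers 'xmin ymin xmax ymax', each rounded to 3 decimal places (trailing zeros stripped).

Executing turtle program step by step:
Start: pos=(-5,-1), heading=90, pen down
FD 15: (-5,-1) -> (-5,14) [heading=90, draw]
PU: pen up
RT 150: heading 90 -> 300
RT 30: heading 300 -> 270
LT 60: heading 270 -> 330
BK 16: (-5,14) -> (-18.856,22) [heading=330, move]
FD 8: (-18.856,22) -> (-11.928,18) [heading=330, move]
FD 20: (-11.928,18) -> (5.392,8) [heading=330, move]
FD 20: (5.392,8) -> (22.713,-2) [heading=330, move]
FD 11: (22.713,-2) -> (32.239,-7.5) [heading=330, move]
PU: pen up
RT 30: heading 330 -> 300
RT 215: heading 300 -> 85
FD 19: (32.239,-7.5) -> (33.895,11.428) [heading=85, move]
RT 120: heading 85 -> 325
Final: pos=(33.895,11.428), heading=325, 1 segment(s) drawn

Segment endpoints: x in {-5, -5}, y in {-1, 14}
xmin=-5, ymin=-1, xmax=-5, ymax=14

Answer: -5 -1 -5 14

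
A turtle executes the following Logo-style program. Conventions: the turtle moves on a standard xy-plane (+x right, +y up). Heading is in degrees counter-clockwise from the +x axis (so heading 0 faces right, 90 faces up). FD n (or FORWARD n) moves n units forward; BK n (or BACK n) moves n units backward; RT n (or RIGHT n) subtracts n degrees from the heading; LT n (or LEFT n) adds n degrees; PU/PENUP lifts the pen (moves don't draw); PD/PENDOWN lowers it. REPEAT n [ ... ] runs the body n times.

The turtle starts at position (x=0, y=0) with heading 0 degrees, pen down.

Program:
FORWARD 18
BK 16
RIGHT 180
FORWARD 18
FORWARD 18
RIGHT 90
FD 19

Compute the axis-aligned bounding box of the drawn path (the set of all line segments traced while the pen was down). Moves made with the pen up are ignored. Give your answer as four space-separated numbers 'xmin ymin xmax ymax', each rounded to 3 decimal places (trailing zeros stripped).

Executing turtle program step by step:
Start: pos=(0,0), heading=0, pen down
FD 18: (0,0) -> (18,0) [heading=0, draw]
BK 16: (18,0) -> (2,0) [heading=0, draw]
RT 180: heading 0 -> 180
FD 18: (2,0) -> (-16,0) [heading=180, draw]
FD 18: (-16,0) -> (-34,0) [heading=180, draw]
RT 90: heading 180 -> 90
FD 19: (-34,0) -> (-34,19) [heading=90, draw]
Final: pos=(-34,19), heading=90, 5 segment(s) drawn

Segment endpoints: x in {-34, -16, 0, 2, 18}, y in {0, 0, 0, 19}
xmin=-34, ymin=0, xmax=18, ymax=19

Answer: -34 0 18 19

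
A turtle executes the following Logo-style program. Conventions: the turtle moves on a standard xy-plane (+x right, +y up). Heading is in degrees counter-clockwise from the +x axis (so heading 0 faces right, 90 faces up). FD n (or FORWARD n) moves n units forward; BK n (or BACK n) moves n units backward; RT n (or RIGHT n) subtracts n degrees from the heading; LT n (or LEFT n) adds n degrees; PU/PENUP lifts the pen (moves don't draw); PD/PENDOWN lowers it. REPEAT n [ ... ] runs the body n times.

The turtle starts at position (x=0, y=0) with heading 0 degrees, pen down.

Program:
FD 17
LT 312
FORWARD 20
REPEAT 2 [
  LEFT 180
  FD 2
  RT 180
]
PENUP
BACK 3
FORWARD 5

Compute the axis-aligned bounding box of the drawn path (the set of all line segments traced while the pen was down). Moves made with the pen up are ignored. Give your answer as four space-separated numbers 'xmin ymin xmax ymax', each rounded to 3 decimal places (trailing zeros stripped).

Answer: 0 -14.863 30.383 0

Derivation:
Executing turtle program step by step:
Start: pos=(0,0), heading=0, pen down
FD 17: (0,0) -> (17,0) [heading=0, draw]
LT 312: heading 0 -> 312
FD 20: (17,0) -> (30.383,-14.863) [heading=312, draw]
REPEAT 2 [
  -- iteration 1/2 --
  LT 180: heading 312 -> 132
  FD 2: (30.383,-14.863) -> (29.044,-13.377) [heading=132, draw]
  RT 180: heading 132 -> 312
  -- iteration 2/2 --
  LT 180: heading 312 -> 132
  FD 2: (29.044,-13.377) -> (27.706,-11.89) [heading=132, draw]
  RT 180: heading 132 -> 312
]
PU: pen up
BK 3: (27.706,-11.89) -> (25.699,-9.661) [heading=312, move]
FD 5: (25.699,-9.661) -> (29.044,-13.377) [heading=312, move]
Final: pos=(29.044,-13.377), heading=312, 4 segment(s) drawn

Segment endpoints: x in {0, 17, 27.706, 29.044, 30.383}, y in {-14.863, -13.377, -11.89, 0}
xmin=0, ymin=-14.863, xmax=30.383, ymax=0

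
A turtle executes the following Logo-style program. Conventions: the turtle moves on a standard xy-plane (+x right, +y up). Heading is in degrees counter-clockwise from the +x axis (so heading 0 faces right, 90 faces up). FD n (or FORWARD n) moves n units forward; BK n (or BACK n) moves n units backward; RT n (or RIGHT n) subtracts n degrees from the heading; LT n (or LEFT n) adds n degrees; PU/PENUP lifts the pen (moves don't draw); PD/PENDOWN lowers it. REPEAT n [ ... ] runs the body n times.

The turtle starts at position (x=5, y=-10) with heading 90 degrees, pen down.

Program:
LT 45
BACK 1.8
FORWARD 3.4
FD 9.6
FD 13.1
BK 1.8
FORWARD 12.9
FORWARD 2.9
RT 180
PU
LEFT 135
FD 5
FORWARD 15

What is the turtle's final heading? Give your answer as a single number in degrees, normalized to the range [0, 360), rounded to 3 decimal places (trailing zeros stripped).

Executing turtle program step by step:
Start: pos=(5,-10), heading=90, pen down
LT 45: heading 90 -> 135
BK 1.8: (5,-10) -> (6.273,-11.273) [heading=135, draw]
FD 3.4: (6.273,-11.273) -> (3.869,-8.869) [heading=135, draw]
FD 9.6: (3.869,-8.869) -> (-2.92,-2.08) [heading=135, draw]
FD 13.1: (-2.92,-2.08) -> (-12.183,7.183) [heading=135, draw]
BK 1.8: (-12.183,7.183) -> (-10.91,5.91) [heading=135, draw]
FD 12.9: (-10.91,5.91) -> (-20.032,15.032) [heading=135, draw]
FD 2.9: (-20.032,15.032) -> (-22.082,17.082) [heading=135, draw]
RT 180: heading 135 -> 315
PU: pen up
LT 135: heading 315 -> 90
FD 5: (-22.082,17.082) -> (-22.082,22.082) [heading=90, move]
FD 15: (-22.082,22.082) -> (-22.082,37.082) [heading=90, move]
Final: pos=(-22.082,37.082), heading=90, 7 segment(s) drawn

Answer: 90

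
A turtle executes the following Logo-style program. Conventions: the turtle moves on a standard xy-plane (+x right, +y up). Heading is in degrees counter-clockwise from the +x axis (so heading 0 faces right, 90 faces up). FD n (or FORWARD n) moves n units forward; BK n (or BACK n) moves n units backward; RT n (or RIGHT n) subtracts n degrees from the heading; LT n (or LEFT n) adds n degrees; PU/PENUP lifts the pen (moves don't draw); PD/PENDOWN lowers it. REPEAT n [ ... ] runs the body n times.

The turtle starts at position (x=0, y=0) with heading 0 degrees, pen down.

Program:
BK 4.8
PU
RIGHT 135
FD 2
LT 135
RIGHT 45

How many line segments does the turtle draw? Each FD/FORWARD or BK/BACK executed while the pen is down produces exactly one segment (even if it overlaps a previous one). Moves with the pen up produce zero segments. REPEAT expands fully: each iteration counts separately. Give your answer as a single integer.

Executing turtle program step by step:
Start: pos=(0,0), heading=0, pen down
BK 4.8: (0,0) -> (-4.8,0) [heading=0, draw]
PU: pen up
RT 135: heading 0 -> 225
FD 2: (-4.8,0) -> (-6.214,-1.414) [heading=225, move]
LT 135: heading 225 -> 0
RT 45: heading 0 -> 315
Final: pos=(-6.214,-1.414), heading=315, 1 segment(s) drawn
Segments drawn: 1

Answer: 1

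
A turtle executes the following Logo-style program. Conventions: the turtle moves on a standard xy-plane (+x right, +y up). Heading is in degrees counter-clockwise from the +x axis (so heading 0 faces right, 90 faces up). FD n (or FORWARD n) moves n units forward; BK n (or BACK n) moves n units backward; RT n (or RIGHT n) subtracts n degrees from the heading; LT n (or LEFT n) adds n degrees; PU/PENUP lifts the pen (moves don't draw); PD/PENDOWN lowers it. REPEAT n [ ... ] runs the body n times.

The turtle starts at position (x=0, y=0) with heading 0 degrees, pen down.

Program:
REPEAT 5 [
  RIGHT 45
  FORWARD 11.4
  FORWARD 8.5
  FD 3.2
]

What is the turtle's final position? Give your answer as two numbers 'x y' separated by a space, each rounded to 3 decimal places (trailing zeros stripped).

Answer: -39.434 -39.434

Derivation:
Executing turtle program step by step:
Start: pos=(0,0), heading=0, pen down
REPEAT 5 [
  -- iteration 1/5 --
  RT 45: heading 0 -> 315
  FD 11.4: (0,0) -> (8.061,-8.061) [heading=315, draw]
  FD 8.5: (8.061,-8.061) -> (14.071,-14.071) [heading=315, draw]
  FD 3.2: (14.071,-14.071) -> (16.334,-16.334) [heading=315, draw]
  -- iteration 2/5 --
  RT 45: heading 315 -> 270
  FD 11.4: (16.334,-16.334) -> (16.334,-27.734) [heading=270, draw]
  FD 8.5: (16.334,-27.734) -> (16.334,-36.234) [heading=270, draw]
  FD 3.2: (16.334,-36.234) -> (16.334,-39.434) [heading=270, draw]
  -- iteration 3/5 --
  RT 45: heading 270 -> 225
  FD 11.4: (16.334,-39.434) -> (8.273,-47.495) [heading=225, draw]
  FD 8.5: (8.273,-47.495) -> (2.263,-53.506) [heading=225, draw]
  FD 3.2: (2.263,-53.506) -> (0,-55.768) [heading=225, draw]
  -- iteration 4/5 --
  RT 45: heading 225 -> 180
  FD 11.4: (0,-55.768) -> (-11.4,-55.768) [heading=180, draw]
  FD 8.5: (-11.4,-55.768) -> (-19.9,-55.768) [heading=180, draw]
  FD 3.2: (-19.9,-55.768) -> (-23.1,-55.768) [heading=180, draw]
  -- iteration 5/5 --
  RT 45: heading 180 -> 135
  FD 11.4: (-23.1,-55.768) -> (-31.161,-47.707) [heading=135, draw]
  FD 8.5: (-31.161,-47.707) -> (-37.171,-41.697) [heading=135, draw]
  FD 3.2: (-37.171,-41.697) -> (-39.434,-39.434) [heading=135, draw]
]
Final: pos=(-39.434,-39.434), heading=135, 15 segment(s) drawn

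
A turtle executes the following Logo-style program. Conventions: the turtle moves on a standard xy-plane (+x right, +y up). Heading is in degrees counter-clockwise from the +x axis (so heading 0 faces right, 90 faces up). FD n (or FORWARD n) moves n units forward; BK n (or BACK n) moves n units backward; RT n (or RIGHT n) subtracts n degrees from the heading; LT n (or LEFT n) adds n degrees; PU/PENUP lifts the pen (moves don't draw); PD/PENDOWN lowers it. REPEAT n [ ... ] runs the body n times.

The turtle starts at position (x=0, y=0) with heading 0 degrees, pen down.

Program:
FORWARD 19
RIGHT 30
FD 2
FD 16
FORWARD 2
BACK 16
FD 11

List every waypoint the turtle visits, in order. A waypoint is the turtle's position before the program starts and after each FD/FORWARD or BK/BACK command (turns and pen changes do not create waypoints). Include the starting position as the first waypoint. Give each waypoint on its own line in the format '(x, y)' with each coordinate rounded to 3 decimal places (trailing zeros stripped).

Answer: (0, 0)
(19, 0)
(20.732, -1)
(34.588, -9)
(36.321, -10)
(22.464, -2)
(31.99, -7.5)

Derivation:
Executing turtle program step by step:
Start: pos=(0,0), heading=0, pen down
FD 19: (0,0) -> (19,0) [heading=0, draw]
RT 30: heading 0 -> 330
FD 2: (19,0) -> (20.732,-1) [heading=330, draw]
FD 16: (20.732,-1) -> (34.588,-9) [heading=330, draw]
FD 2: (34.588,-9) -> (36.321,-10) [heading=330, draw]
BK 16: (36.321,-10) -> (22.464,-2) [heading=330, draw]
FD 11: (22.464,-2) -> (31.99,-7.5) [heading=330, draw]
Final: pos=(31.99,-7.5), heading=330, 6 segment(s) drawn
Waypoints (7 total):
(0, 0)
(19, 0)
(20.732, -1)
(34.588, -9)
(36.321, -10)
(22.464, -2)
(31.99, -7.5)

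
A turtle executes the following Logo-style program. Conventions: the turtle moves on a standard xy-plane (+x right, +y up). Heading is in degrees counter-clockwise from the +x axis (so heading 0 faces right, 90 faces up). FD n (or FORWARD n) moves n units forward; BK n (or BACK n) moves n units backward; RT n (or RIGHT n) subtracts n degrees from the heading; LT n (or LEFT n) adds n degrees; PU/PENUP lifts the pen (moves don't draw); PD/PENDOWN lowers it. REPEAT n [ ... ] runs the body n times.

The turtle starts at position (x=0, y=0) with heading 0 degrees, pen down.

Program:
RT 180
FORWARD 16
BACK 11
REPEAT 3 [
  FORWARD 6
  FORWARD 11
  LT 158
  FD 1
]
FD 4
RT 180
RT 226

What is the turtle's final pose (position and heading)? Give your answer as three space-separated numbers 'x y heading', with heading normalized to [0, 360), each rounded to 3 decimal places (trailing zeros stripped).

Executing turtle program step by step:
Start: pos=(0,0), heading=0, pen down
RT 180: heading 0 -> 180
FD 16: (0,0) -> (-16,0) [heading=180, draw]
BK 11: (-16,0) -> (-5,0) [heading=180, draw]
REPEAT 3 [
  -- iteration 1/3 --
  FD 6: (-5,0) -> (-11,0) [heading=180, draw]
  FD 11: (-11,0) -> (-22,0) [heading=180, draw]
  LT 158: heading 180 -> 338
  FD 1: (-22,0) -> (-21.073,-0.375) [heading=338, draw]
  -- iteration 2/3 --
  FD 6: (-21.073,-0.375) -> (-15.51,-2.622) [heading=338, draw]
  FD 11: (-15.51,-2.622) -> (-5.311,-6.743) [heading=338, draw]
  LT 158: heading 338 -> 136
  FD 1: (-5.311,-6.743) -> (-6.03,-6.048) [heading=136, draw]
  -- iteration 3/3 --
  FD 6: (-6.03,-6.048) -> (-10.346,-1.88) [heading=136, draw]
  FD 11: (-10.346,-1.88) -> (-18.259,5.761) [heading=136, draw]
  LT 158: heading 136 -> 294
  FD 1: (-18.259,5.761) -> (-17.852,4.847) [heading=294, draw]
]
FD 4: (-17.852,4.847) -> (-16.225,1.193) [heading=294, draw]
RT 180: heading 294 -> 114
RT 226: heading 114 -> 248
Final: pos=(-16.225,1.193), heading=248, 12 segment(s) drawn

Answer: -16.225 1.193 248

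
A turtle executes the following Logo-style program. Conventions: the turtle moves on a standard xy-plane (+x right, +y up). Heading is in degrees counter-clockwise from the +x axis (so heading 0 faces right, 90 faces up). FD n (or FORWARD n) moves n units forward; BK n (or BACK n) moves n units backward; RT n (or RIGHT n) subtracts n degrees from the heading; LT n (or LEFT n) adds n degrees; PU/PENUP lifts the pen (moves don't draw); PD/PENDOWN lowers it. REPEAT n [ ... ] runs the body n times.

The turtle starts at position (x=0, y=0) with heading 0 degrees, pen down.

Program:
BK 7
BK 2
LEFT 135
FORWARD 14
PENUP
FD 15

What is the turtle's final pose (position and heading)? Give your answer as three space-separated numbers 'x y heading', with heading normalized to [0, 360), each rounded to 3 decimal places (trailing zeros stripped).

Answer: -29.506 20.506 135

Derivation:
Executing turtle program step by step:
Start: pos=(0,0), heading=0, pen down
BK 7: (0,0) -> (-7,0) [heading=0, draw]
BK 2: (-7,0) -> (-9,0) [heading=0, draw]
LT 135: heading 0 -> 135
FD 14: (-9,0) -> (-18.899,9.899) [heading=135, draw]
PU: pen up
FD 15: (-18.899,9.899) -> (-29.506,20.506) [heading=135, move]
Final: pos=(-29.506,20.506), heading=135, 3 segment(s) drawn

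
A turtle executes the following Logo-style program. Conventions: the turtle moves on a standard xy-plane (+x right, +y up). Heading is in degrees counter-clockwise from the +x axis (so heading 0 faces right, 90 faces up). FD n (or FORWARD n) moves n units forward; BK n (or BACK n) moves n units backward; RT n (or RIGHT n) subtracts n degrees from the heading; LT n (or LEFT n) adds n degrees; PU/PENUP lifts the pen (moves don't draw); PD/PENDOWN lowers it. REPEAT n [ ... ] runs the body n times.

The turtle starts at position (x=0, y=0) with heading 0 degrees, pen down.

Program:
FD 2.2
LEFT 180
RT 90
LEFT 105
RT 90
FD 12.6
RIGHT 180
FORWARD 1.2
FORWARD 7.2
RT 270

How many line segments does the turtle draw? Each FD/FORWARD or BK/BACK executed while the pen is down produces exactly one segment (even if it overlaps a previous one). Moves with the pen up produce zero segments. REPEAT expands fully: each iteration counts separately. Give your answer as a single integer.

Executing turtle program step by step:
Start: pos=(0,0), heading=0, pen down
FD 2.2: (0,0) -> (2.2,0) [heading=0, draw]
LT 180: heading 0 -> 180
RT 90: heading 180 -> 90
LT 105: heading 90 -> 195
RT 90: heading 195 -> 105
FD 12.6: (2.2,0) -> (-1.061,12.171) [heading=105, draw]
RT 180: heading 105 -> 285
FD 1.2: (-1.061,12.171) -> (-0.751,11.012) [heading=285, draw]
FD 7.2: (-0.751,11.012) -> (1.113,4.057) [heading=285, draw]
RT 270: heading 285 -> 15
Final: pos=(1.113,4.057), heading=15, 4 segment(s) drawn
Segments drawn: 4

Answer: 4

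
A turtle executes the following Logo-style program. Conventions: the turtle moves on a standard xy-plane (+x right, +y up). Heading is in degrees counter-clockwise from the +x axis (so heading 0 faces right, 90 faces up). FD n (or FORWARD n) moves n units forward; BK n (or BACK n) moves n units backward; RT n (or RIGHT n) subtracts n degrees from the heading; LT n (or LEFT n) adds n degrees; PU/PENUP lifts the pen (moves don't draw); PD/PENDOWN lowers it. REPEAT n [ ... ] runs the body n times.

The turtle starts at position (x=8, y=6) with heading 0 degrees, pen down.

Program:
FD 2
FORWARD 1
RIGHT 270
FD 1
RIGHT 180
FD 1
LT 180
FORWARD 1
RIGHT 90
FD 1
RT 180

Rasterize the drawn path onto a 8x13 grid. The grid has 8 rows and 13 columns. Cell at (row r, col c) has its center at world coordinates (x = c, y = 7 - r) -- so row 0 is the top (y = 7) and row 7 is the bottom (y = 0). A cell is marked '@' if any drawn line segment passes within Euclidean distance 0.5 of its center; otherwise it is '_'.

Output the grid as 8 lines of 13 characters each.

Answer: ___________@@
________@@@@_
_____________
_____________
_____________
_____________
_____________
_____________

Derivation:
Segment 0: (8,6) -> (10,6)
Segment 1: (10,6) -> (11,6)
Segment 2: (11,6) -> (11,7)
Segment 3: (11,7) -> (11,6)
Segment 4: (11,6) -> (11,7)
Segment 5: (11,7) -> (12,7)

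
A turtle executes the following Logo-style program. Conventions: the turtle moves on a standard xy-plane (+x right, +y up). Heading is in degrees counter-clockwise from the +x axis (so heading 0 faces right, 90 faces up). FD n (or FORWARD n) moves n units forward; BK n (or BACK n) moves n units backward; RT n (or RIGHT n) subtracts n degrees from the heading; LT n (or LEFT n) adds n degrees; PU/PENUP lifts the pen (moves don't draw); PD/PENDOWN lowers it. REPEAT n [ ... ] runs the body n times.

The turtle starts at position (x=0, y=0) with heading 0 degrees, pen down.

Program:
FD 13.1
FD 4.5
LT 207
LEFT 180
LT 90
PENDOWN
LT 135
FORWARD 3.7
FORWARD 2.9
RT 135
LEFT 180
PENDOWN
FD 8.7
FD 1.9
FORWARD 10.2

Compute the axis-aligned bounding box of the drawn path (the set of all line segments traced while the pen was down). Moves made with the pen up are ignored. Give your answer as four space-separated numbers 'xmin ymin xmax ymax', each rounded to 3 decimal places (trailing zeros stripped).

Answer: 0 -24.81 25.003 0

Derivation:
Executing turtle program step by step:
Start: pos=(0,0), heading=0, pen down
FD 13.1: (0,0) -> (13.1,0) [heading=0, draw]
FD 4.5: (13.1,0) -> (17.6,0) [heading=0, draw]
LT 207: heading 0 -> 207
LT 180: heading 207 -> 27
LT 90: heading 27 -> 117
PD: pen down
LT 135: heading 117 -> 252
FD 3.7: (17.6,0) -> (16.457,-3.519) [heading=252, draw]
FD 2.9: (16.457,-3.519) -> (15.56,-6.277) [heading=252, draw]
RT 135: heading 252 -> 117
LT 180: heading 117 -> 297
PD: pen down
FD 8.7: (15.56,-6.277) -> (19.51,-14.029) [heading=297, draw]
FD 1.9: (19.51,-14.029) -> (20.373,-15.722) [heading=297, draw]
FD 10.2: (20.373,-15.722) -> (25.003,-24.81) [heading=297, draw]
Final: pos=(25.003,-24.81), heading=297, 7 segment(s) drawn

Segment endpoints: x in {0, 13.1, 15.56, 16.457, 17.6, 19.51, 20.373, 25.003}, y in {-24.81, -15.722, -14.029, -6.277, -3.519, 0}
xmin=0, ymin=-24.81, xmax=25.003, ymax=0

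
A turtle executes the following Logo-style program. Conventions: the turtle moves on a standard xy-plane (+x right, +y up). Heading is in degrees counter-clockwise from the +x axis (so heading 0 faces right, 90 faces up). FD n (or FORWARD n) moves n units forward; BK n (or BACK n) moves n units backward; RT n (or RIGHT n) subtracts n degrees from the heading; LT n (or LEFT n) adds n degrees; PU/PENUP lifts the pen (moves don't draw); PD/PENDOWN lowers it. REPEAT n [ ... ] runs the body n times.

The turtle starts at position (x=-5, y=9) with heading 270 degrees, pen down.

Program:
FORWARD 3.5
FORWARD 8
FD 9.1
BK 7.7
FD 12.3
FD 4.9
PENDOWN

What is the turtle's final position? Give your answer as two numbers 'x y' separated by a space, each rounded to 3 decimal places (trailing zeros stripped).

Executing turtle program step by step:
Start: pos=(-5,9), heading=270, pen down
FD 3.5: (-5,9) -> (-5,5.5) [heading=270, draw]
FD 8: (-5,5.5) -> (-5,-2.5) [heading=270, draw]
FD 9.1: (-5,-2.5) -> (-5,-11.6) [heading=270, draw]
BK 7.7: (-5,-11.6) -> (-5,-3.9) [heading=270, draw]
FD 12.3: (-5,-3.9) -> (-5,-16.2) [heading=270, draw]
FD 4.9: (-5,-16.2) -> (-5,-21.1) [heading=270, draw]
PD: pen down
Final: pos=(-5,-21.1), heading=270, 6 segment(s) drawn

Answer: -5 -21.1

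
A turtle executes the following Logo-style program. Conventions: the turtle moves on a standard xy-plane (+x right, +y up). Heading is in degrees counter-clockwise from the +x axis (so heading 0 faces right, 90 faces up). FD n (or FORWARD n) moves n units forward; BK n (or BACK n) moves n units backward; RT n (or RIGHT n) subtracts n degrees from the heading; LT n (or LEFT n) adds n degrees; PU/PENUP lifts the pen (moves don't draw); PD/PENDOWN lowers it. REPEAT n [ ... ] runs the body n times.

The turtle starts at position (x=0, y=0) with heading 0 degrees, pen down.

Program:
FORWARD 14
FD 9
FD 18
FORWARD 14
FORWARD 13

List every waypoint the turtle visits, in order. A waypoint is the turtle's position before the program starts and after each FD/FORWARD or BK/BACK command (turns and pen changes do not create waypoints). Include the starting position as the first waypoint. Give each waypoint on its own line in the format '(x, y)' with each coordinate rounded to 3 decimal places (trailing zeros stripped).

Executing turtle program step by step:
Start: pos=(0,0), heading=0, pen down
FD 14: (0,0) -> (14,0) [heading=0, draw]
FD 9: (14,0) -> (23,0) [heading=0, draw]
FD 18: (23,0) -> (41,0) [heading=0, draw]
FD 14: (41,0) -> (55,0) [heading=0, draw]
FD 13: (55,0) -> (68,0) [heading=0, draw]
Final: pos=(68,0), heading=0, 5 segment(s) drawn
Waypoints (6 total):
(0, 0)
(14, 0)
(23, 0)
(41, 0)
(55, 0)
(68, 0)

Answer: (0, 0)
(14, 0)
(23, 0)
(41, 0)
(55, 0)
(68, 0)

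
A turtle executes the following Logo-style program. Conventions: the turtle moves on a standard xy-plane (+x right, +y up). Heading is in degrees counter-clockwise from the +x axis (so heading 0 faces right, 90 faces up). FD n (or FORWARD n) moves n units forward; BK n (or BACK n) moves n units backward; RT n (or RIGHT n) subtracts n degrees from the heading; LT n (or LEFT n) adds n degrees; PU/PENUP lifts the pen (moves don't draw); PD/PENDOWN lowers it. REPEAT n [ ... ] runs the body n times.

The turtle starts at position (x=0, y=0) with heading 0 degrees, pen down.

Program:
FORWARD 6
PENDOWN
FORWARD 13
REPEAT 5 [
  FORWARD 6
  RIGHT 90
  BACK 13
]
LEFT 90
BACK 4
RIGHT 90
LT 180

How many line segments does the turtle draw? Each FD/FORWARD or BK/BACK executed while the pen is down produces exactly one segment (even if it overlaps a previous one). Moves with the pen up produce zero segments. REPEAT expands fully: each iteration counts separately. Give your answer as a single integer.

Executing turtle program step by step:
Start: pos=(0,0), heading=0, pen down
FD 6: (0,0) -> (6,0) [heading=0, draw]
PD: pen down
FD 13: (6,0) -> (19,0) [heading=0, draw]
REPEAT 5 [
  -- iteration 1/5 --
  FD 6: (19,0) -> (25,0) [heading=0, draw]
  RT 90: heading 0 -> 270
  BK 13: (25,0) -> (25,13) [heading=270, draw]
  -- iteration 2/5 --
  FD 6: (25,13) -> (25,7) [heading=270, draw]
  RT 90: heading 270 -> 180
  BK 13: (25,7) -> (38,7) [heading=180, draw]
  -- iteration 3/5 --
  FD 6: (38,7) -> (32,7) [heading=180, draw]
  RT 90: heading 180 -> 90
  BK 13: (32,7) -> (32,-6) [heading=90, draw]
  -- iteration 4/5 --
  FD 6: (32,-6) -> (32,0) [heading=90, draw]
  RT 90: heading 90 -> 0
  BK 13: (32,0) -> (19,0) [heading=0, draw]
  -- iteration 5/5 --
  FD 6: (19,0) -> (25,0) [heading=0, draw]
  RT 90: heading 0 -> 270
  BK 13: (25,0) -> (25,13) [heading=270, draw]
]
LT 90: heading 270 -> 0
BK 4: (25,13) -> (21,13) [heading=0, draw]
RT 90: heading 0 -> 270
LT 180: heading 270 -> 90
Final: pos=(21,13), heading=90, 13 segment(s) drawn
Segments drawn: 13

Answer: 13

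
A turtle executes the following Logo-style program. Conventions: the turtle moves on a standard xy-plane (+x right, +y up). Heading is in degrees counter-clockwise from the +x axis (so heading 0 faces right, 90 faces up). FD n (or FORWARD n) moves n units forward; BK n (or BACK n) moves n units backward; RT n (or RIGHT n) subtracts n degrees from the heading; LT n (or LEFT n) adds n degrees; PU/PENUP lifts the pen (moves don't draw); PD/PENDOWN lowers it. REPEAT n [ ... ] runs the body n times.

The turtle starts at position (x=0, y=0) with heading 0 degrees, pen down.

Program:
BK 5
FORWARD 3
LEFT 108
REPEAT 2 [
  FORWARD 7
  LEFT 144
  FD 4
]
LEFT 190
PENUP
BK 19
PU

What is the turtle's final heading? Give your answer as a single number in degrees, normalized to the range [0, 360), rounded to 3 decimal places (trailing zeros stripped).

Answer: 226

Derivation:
Executing turtle program step by step:
Start: pos=(0,0), heading=0, pen down
BK 5: (0,0) -> (-5,0) [heading=0, draw]
FD 3: (-5,0) -> (-2,0) [heading=0, draw]
LT 108: heading 0 -> 108
REPEAT 2 [
  -- iteration 1/2 --
  FD 7: (-2,0) -> (-4.163,6.657) [heading=108, draw]
  LT 144: heading 108 -> 252
  FD 4: (-4.163,6.657) -> (-5.399,2.853) [heading=252, draw]
  -- iteration 2/2 --
  FD 7: (-5.399,2.853) -> (-7.562,-3.804) [heading=252, draw]
  LT 144: heading 252 -> 36
  FD 4: (-7.562,-3.804) -> (-4.326,-1.453) [heading=36, draw]
]
LT 190: heading 36 -> 226
PU: pen up
BK 19: (-4.326,-1.453) -> (8.872,12.214) [heading=226, move]
PU: pen up
Final: pos=(8.872,12.214), heading=226, 6 segment(s) drawn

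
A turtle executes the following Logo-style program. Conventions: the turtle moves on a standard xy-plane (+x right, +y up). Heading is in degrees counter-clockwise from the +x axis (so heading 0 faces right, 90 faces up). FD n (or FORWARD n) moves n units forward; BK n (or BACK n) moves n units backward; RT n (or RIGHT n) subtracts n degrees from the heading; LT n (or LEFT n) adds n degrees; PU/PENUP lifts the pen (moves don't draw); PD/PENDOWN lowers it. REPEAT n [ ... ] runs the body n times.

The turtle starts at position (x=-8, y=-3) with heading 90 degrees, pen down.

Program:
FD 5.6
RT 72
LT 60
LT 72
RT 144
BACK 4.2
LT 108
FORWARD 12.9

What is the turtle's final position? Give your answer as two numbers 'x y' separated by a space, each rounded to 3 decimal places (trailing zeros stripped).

Executing turtle program step by step:
Start: pos=(-8,-3), heading=90, pen down
FD 5.6: (-8,-3) -> (-8,2.6) [heading=90, draw]
RT 72: heading 90 -> 18
LT 60: heading 18 -> 78
LT 72: heading 78 -> 150
RT 144: heading 150 -> 6
BK 4.2: (-8,2.6) -> (-12.177,2.161) [heading=6, draw]
LT 108: heading 6 -> 114
FD 12.9: (-12.177,2.161) -> (-17.424,13.946) [heading=114, draw]
Final: pos=(-17.424,13.946), heading=114, 3 segment(s) drawn

Answer: -17.424 13.946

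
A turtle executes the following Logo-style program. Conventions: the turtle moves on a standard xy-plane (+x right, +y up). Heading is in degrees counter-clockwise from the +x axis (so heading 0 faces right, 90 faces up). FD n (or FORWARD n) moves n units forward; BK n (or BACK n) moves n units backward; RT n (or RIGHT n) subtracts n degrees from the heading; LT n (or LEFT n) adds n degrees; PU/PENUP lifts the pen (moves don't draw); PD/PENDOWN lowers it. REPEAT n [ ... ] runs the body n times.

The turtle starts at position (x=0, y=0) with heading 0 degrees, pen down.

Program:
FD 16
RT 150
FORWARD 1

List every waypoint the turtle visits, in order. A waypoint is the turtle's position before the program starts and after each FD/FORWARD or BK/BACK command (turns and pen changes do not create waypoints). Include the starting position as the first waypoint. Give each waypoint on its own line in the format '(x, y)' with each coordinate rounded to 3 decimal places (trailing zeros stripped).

Executing turtle program step by step:
Start: pos=(0,0), heading=0, pen down
FD 16: (0,0) -> (16,0) [heading=0, draw]
RT 150: heading 0 -> 210
FD 1: (16,0) -> (15.134,-0.5) [heading=210, draw]
Final: pos=(15.134,-0.5), heading=210, 2 segment(s) drawn
Waypoints (3 total):
(0, 0)
(16, 0)
(15.134, -0.5)

Answer: (0, 0)
(16, 0)
(15.134, -0.5)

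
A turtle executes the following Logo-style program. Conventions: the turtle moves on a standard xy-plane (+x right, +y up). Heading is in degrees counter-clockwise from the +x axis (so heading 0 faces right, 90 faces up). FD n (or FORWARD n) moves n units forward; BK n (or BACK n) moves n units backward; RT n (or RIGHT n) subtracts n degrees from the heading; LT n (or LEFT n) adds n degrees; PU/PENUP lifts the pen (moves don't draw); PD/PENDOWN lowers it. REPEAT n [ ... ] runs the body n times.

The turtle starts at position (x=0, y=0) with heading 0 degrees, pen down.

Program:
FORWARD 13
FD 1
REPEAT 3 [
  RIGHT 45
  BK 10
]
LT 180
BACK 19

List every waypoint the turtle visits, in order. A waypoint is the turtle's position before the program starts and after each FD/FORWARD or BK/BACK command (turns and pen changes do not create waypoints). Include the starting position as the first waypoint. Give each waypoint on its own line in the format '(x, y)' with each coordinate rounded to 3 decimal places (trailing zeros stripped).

Executing turtle program step by step:
Start: pos=(0,0), heading=0, pen down
FD 13: (0,0) -> (13,0) [heading=0, draw]
FD 1: (13,0) -> (14,0) [heading=0, draw]
REPEAT 3 [
  -- iteration 1/3 --
  RT 45: heading 0 -> 315
  BK 10: (14,0) -> (6.929,7.071) [heading=315, draw]
  -- iteration 2/3 --
  RT 45: heading 315 -> 270
  BK 10: (6.929,7.071) -> (6.929,17.071) [heading=270, draw]
  -- iteration 3/3 --
  RT 45: heading 270 -> 225
  BK 10: (6.929,17.071) -> (14,24.142) [heading=225, draw]
]
LT 180: heading 225 -> 45
BK 19: (14,24.142) -> (0.565,10.707) [heading=45, draw]
Final: pos=(0.565,10.707), heading=45, 6 segment(s) drawn
Waypoints (7 total):
(0, 0)
(13, 0)
(14, 0)
(6.929, 7.071)
(6.929, 17.071)
(14, 24.142)
(0.565, 10.707)

Answer: (0, 0)
(13, 0)
(14, 0)
(6.929, 7.071)
(6.929, 17.071)
(14, 24.142)
(0.565, 10.707)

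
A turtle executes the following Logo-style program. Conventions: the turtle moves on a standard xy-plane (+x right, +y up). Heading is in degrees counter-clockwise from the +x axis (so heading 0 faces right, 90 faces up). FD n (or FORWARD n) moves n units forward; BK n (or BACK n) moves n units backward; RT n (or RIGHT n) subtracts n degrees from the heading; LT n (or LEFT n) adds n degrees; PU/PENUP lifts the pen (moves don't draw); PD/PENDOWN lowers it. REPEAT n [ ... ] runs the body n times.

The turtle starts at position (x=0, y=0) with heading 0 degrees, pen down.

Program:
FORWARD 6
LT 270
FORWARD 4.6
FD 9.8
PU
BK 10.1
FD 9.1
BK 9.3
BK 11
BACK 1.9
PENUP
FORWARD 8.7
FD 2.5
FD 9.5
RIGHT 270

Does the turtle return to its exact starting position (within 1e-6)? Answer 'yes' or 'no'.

Executing turtle program step by step:
Start: pos=(0,0), heading=0, pen down
FD 6: (0,0) -> (6,0) [heading=0, draw]
LT 270: heading 0 -> 270
FD 4.6: (6,0) -> (6,-4.6) [heading=270, draw]
FD 9.8: (6,-4.6) -> (6,-14.4) [heading=270, draw]
PU: pen up
BK 10.1: (6,-14.4) -> (6,-4.3) [heading=270, move]
FD 9.1: (6,-4.3) -> (6,-13.4) [heading=270, move]
BK 9.3: (6,-13.4) -> (6,-4.1) [heading=270, move]
BK 11: (6,-4.1) -> (6,6.9) [heading=270, move]
BK 1.9: (6,6.9) -> (6,8.8) [heading=270, move]
PU: pen up
FD 8.7: (6,8.8) -> (6,0.1) [heading=270, move]
FD 2.5: (6,0.1) -> (6,-2.4) [heading=270, move]
FD 9.5: (6,-2.4) -> (6,-11.9) [heading=270, move]
RT 270: heading 270 -> 0
Final: pos=(6,-11.9), heading=0, 3 segment(s) drawn

Start position: (0, 0)
Final position: (6, -11.9)
Distance = 13.327; >= 1e-6 -> NOT closed

Answer: no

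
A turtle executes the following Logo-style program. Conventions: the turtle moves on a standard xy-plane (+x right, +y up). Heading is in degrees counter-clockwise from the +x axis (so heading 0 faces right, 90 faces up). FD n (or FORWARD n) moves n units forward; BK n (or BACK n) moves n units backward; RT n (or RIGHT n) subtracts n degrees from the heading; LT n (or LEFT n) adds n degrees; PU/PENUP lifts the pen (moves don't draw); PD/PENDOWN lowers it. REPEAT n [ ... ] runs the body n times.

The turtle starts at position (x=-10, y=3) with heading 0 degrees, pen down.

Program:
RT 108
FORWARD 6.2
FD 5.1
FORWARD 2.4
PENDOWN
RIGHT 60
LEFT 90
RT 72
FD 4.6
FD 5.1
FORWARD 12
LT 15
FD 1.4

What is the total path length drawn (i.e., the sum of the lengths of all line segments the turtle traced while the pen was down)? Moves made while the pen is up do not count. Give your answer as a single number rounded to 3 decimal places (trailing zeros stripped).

Executing turtle program step by step:
Start: pos=(-10,3), heading=0, pen down
RT 108: heading 0 -> 252
FD 6.2: (-10,3) -> (-11.916,-2.897) [heading=252, draw]
FD 5.1: (-11.916,-2.897) -> (-13.492,-7.747) [heading=252, draw]
FD 2.4: (-13.492,-7.747) -> (-14.234,-10.029) [heading=252, draw]
PD: pen down
RT 60: heading 252 -> 192
LT 90: heading 192 -> 282
RT 72: heading 282 -> 210
FD 4.6: (-14.234,-10.029) -> (-18.217,-12.329) [heading=210, draw]
FD 5.1: (-18.217,-12.329) -> (-22.634,-14.879) [heading=210, draw]
FD 12: (-22.634,-14.879) -> (-33.026,-20.879) [heading=210, draw]
LT 15: heading 210 -> 225
FD 1.4: (-33.026,-20.879) -> (-34.016,-21.869) [heading=225, draw]
Final: pos=(-34.016,-21.869), heading=225, 7 segment(s) drawn

Segment lengths:
  seg 1: (-10,3) -> (-11.916,-2.897), length = 6.2
  seg 2: (-11.916,-2.897) -> (-13.492,-7.747), length = 5.1
  seg 3: (-13.492,-7.747) -> (-14.234,-10.029), length = 2.4
  seg 4: (-14.234,-10.029) -> (-18.217,-12.329), length = 4.6
  seg 5: (-18.217,-12.329) -> (-22.634,-14.879), length = 5.1
  seg 6: (-22.634,-14.879) -> (-33.026,-20.879), length = 12
  seg 7: (-33.026,-20.879) -> (-34.016,-21.869), length = 1.4
Total = 36.8

Answer: 36.8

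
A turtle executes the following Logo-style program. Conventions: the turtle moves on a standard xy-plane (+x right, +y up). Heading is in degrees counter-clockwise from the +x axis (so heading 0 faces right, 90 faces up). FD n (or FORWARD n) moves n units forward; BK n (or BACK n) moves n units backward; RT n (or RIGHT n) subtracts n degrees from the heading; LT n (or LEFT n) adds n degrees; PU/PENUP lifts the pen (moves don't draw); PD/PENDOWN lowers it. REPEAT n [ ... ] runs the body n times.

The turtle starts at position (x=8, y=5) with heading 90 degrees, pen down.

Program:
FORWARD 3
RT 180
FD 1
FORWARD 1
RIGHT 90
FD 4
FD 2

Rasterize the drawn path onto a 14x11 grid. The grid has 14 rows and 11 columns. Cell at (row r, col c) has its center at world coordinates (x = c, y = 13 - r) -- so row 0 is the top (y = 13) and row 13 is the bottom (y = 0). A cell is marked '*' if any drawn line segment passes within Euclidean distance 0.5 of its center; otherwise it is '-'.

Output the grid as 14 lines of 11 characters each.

Segment 0: (8,5) -> (8,8)
Segment 1: (8,8) -> (8,7)
Segment 2: (8,7) -> (8,6)
Segment 3: (8,6) -> (4,6)
Segment 4: (4,6) -> (2,6)

Answer: -----------
-----------
-----------
-----------
-----------
--------*--
--------*--
--*******--
--------*--
-----------
-----------
-----------
-----------
-----------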